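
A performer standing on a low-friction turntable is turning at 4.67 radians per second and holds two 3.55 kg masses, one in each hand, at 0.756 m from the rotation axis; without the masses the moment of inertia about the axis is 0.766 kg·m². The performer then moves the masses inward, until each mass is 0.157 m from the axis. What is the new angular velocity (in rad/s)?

No external torque acts about the spin axis, so angular momentum is conserved.
I₁ = 0.766 + 2(3.55)(0.756)² = 4.824 kg·m²; I₂ = 0.766 + 2(3.55)(0.157)² = 0.9410 kg·m².
ω₂ = I₁ω₁ / I₂ = (4.824)(4.67 rad/s) / (0.9410) = 23.94 rad/s.

ω₂ ≈ 23.9 rad/s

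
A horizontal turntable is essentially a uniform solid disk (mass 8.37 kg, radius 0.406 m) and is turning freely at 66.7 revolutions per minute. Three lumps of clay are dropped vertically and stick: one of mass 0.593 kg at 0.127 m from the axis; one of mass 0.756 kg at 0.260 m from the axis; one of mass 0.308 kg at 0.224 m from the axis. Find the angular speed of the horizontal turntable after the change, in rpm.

ω_f ≈ 60.1 rpm

No external torque acts about the axis; L_before = L_after.
I_p = ½(8.37)(0.406)² = 0.6898 kg·m².
Added inertia Σmr² = (0.593)(0.127)² + (0.756)(0.260)² + (0.308)(0.224)² = 0.07612 kg·m²; I_f = 0.6898 + 0.07612 = 0.7660 kg·m².
ω_f = I_p ω_i / I_f = (0.6898)(66.7) / 0.7660 = 60.07 rpm.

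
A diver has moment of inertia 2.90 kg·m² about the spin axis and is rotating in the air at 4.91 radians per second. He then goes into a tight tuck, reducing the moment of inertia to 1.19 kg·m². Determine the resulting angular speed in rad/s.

ω₂ ≈ 12.0 rad/s

Angular momentum about the spin axis is conserved since the torque about it is zero.
ω₂ = I₁ω₁ / I₂ = (2.900)(4.91 rad/s) / (1.190) = 11.97 rad/s.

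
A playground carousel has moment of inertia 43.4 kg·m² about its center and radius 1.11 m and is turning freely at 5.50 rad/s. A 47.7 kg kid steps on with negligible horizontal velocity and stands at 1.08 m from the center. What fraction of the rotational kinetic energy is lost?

fraction ≈ 0.562

No external torque acts about the center; L_before = L_after.
Added inertia Σmr² = (47.7)(1.08)² = 55.64 kg·m²; I_f = 43.40 + 55.64 = 99.04 kg·m².
ω_f = I_p ω_i / I_f = (43.40)(5.50) / 99.04 = 2.410 rad/s.
KE_i = ½(43.40)(5.500 rad/s)² = 656.4 J; KE_f = ½(99.04)(2.410)² = 287.7 J.
Fraction lost = 0.5618.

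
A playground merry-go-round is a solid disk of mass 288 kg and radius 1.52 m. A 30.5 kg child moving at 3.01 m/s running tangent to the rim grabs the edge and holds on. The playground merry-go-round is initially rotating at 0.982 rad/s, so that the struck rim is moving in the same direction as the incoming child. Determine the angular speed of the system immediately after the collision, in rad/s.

|ω_f| ≈ 1.16 rad/s

The axle reaction passes through the axle and exerts no torque about it; angular momentum about the axle is conserved through the impact.
I_p = ½(288)(1.52)² = 332.7 kg·m². Taking the sense of the child's angular momentum as positive, L_{child} = m v R = (30.5)(3.01)(1.52) = 139.5 kg·m²/s.
L_i = +I_p ω_p + m v R = +(332.7)(0.982) + 139.5 = 466.3 kg·m²/s.
After sticking, I_f = I_p + m R² = 332.7 + (30.5)(1.52)² = 403.2 kg·m².
ω_f = L_i / I_f = 466.3 / 403.2 = 1.156 rad/s.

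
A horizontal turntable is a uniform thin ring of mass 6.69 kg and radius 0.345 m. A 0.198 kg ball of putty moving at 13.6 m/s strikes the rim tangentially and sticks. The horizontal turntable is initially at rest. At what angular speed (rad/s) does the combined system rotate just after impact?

|ω_f| ≈ 1.13 rad/s

About the axle the impulsive forces during the collision are internal, so angular momentum about that axis is conserved.
I_p = (6.69)(0.345)² = 0.7963 kg·m². Taking the sense of the ball of putty's angular momentum as positive, L_{ball} = m v R = (0.198)(13.6)(0.345) = 0.9290 kg·m²/s.
L_i = 0 + 0.9290 = 0.9290 kg·m²/s.
After sticking, I_f = I_p + m R² = 0.7963 + (0.198)(0.345)² = 0.8198 kg·m².
ω_f = L_i / I_f = 0.9290 / 0.8198 = 1.133 rad/s.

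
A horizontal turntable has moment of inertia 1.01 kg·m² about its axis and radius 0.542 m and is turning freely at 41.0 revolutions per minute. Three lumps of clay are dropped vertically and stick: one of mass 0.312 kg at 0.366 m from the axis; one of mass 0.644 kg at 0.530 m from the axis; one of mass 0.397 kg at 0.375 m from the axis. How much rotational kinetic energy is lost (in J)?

energy lost ≈ 2.01 J

The added mass arrives with no angular momentum about the axis, and any external torque about the axis is negligible, so the system's angular momentum is conserved.
Added inertia Σmr² = (0.312)(0.366)² + (0.644)(0.530)² + (0.397)(0.375)² = 0.2785 kg·m²; I_f = 1.010 + 0.2785 = 1.289 kg·m².
ω_f = I_p ω_i / I_f = (1.010)(41.0) / 1.289 = 32.14 rpm.
KE_i = ½(1.010)(4.294 rad/s)² = 9.309 J; KE_f = ½(1.289)(3.365)² = 7.297 J.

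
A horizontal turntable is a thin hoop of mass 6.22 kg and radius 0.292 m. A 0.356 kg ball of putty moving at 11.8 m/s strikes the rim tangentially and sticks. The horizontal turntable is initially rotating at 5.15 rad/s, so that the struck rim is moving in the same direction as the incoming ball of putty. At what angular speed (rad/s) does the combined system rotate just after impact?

|ω_f| ≈ 7.06 rad/s

The axle reaction passes through the axle and exerts no torque about it; angular momentum about the axle is conserved through the impact.
I_p = (6.22)(0.292)² = 0.5303 kg·m². Taking the sense of the ball of putty's angular momentum as positive, L_{ball} = m v R = (0.356)(11.8)(0.292) = 1.227 kg·m²/s.
L_i = +I_p ω_p + m v R = +(0.5303)(5.15) + 1.227 = 3.958 kg·m²/s.
After sticking, I_f = I_p + m R² = 0.5303 + (0.356)(0.292)² = 0.5607 kg·m².
ω_f = L_i / I_f = 3.958 / 0.5607 = 7.059 rad/s.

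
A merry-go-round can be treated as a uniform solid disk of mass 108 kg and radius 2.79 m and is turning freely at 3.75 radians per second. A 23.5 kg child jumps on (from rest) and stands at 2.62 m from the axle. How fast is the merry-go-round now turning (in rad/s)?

ω_f ≈ 2.71 rad/s

The added mass arrives with no angular momentum about the axle, and any external torque about the axle is negligible, so the system's angular momentum is conserved.
I_p = ½(108)(2.79)² = 420.3 kg·m².
Added inertia Σmr² = (23.5)(2.62)² = 161.3 kg·m²; I_f = 420.3 + 161.3 = 581.7 kg·m².
ω_f = I_p ω_i / I_f = (420.3)(3.75) / 581.7 = 2.710 rad/s.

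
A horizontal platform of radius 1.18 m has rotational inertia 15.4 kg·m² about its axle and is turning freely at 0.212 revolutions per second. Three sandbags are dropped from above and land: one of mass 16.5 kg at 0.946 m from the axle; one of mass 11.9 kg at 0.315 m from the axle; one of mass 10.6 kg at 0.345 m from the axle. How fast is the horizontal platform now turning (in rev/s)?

ω_f ≈ 0.100 rev/s

No external torque acts about the axle; L_before = L_after.
Added inertia Σmr² = (16.5)(0.946)² + (11.9)(0.315)² + (10.6)(0.345)² = 17.21 kg·m²; I_f = 15.40 + 17.21 = 32.61 kg·m².
ω_f = I_p ω_i / I_f = (15.40)(0.212) / 32.61 = 0.1001 rev/s.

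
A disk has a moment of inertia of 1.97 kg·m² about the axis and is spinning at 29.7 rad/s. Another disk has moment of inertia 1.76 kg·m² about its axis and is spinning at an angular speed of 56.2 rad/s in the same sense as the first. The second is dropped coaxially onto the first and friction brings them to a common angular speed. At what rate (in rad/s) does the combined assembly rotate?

|ω_f| ≈ 42.2 rad/s

No external torque acts about the common axis, so total angular momentum is conserved.
Taking A's sense as positive: L = (1.970)(29.7) + (1.760)(56.2) = 157.4 kg·m²·rad/s.
Combined I = 1.970 + 1.760 = 3.730 kg·m².
ω_f = L / I = 157.4 / 3.730 = 42.20 rad/s.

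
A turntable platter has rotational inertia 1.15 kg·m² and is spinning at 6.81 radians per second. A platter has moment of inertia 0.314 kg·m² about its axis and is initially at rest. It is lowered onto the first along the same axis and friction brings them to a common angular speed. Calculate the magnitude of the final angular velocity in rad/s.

|ω_f| ≈ 5.35 rad/s

No external torque acts about the common axis, so total angular momentum is conserved.
Taking A's sense as positive: L = (1.150)(6.81) = 7.831 kg·m²·rad/s.
Combined I = 1.150 + 0.3140 = 1.464 kg·m².
ω_f = L / I = 7.831 / 1.464 = 5.349 rad/s.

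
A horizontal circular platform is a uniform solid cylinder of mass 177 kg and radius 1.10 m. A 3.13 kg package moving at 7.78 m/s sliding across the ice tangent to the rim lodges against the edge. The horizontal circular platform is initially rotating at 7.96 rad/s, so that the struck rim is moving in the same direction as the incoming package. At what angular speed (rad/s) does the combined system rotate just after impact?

About the central axle the impulsive forces during the collision are internal, so angular momentum about that axis is conserved.
I_p = ½(177)(1.10)² = 107.1 kg·m². Taking the sense of the package's angular momentum as positive, L_{package} = m v R = (3.13)(7.78)(1.10) = 26.79 kg·m²/s.
L_i = +I_p ω_p + m v R = +(107.1)(7.96) + 26.79 = 879.2 kg·m²/s.
After sticking, I_f = I_p + m R² = 107.1 + (3.13)(1.10)² = 110.9 kg·m².
ω_f = L_i / I_f = 879.2 / 110.9 = 7.930 rad/s.

|ω_f| ≈ 7.93 rad/s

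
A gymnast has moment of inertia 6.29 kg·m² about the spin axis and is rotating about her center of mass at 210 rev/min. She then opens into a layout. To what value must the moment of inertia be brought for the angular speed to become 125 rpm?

I₂ ≈ 10.6 kg·m²

With no external torque about the axis, L is conserved: I₁ω₁ = I₂ω₂.
I₂ = I₁ω₁ / ω₂ = (6.29)(210) / (125) = 10.57 kg·m².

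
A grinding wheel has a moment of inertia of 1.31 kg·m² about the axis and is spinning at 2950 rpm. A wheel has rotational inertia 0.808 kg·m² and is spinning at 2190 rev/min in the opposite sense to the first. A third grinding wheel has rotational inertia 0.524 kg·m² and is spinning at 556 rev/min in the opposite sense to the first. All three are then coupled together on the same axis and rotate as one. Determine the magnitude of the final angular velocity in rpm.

|ω_f| ≈ 683 rpm

The coupling torques are internal; angular momentum about the shared axis is conserved.
Taking A's sense as positive: L = (1.310)(2950) − (0.8080)(2190) − (0.5240)(556) = 1804 kg·m²·rpm.
Combined I = 1.310 + 0.8080 + 0.5240 = 2.642 kg·m².
ω_f = L / I = 1804 / 2.642 = 682.7 rpm.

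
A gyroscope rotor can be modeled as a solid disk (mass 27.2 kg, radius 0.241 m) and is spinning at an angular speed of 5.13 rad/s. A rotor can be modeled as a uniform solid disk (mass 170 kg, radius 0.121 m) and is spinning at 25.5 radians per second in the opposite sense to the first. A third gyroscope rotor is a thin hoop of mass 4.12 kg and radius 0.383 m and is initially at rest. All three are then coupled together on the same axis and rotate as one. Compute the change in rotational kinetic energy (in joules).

ΔKE ≈ -270 J

No external torque acts about the common axis, so total angular momentum is conserved.
Moments of inertia: I_A = ½(27.2)(0.241)² = 0.7899 kg·m²; I_B = ½(170)(0.121)² = 1.244 kg·m²; I_C = (4.12)(0.383)² = 0.6044 kg·m².
Taking A's sense as positive: L = (0.7899)(5.13) − (1.244)(25.5) = -27.68 kg·m²·rad/s.
Combined I = 0.7899 + 1.244 + 0.6044 = 2.639 kg·m².
ω_f = L / I = -27.68 / 2.639 = -10.49 rad/s.
KE_i = ½ΣIω² = 415.0 J; KE_f = ½(2.639)(10.49)² = 145.2 J.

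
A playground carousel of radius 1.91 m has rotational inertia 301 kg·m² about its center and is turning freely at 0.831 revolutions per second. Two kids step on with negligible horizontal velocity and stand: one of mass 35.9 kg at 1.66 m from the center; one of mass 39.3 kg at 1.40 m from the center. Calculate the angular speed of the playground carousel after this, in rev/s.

ω_f ≈ 0.524 rev/s

No external torque acts about the center; L_before = L_after.
Added inertia Σmr² = (35.9)(1.66)² + (39.3)(1.40)² = 176.0 kg·m²; I_f = 301.0 + 176.0 = 477.0 kg·m².
ω_f = I_p ω_i / I_f = (301.0)(0.831) / 477.0 = 0.5244 rev/s.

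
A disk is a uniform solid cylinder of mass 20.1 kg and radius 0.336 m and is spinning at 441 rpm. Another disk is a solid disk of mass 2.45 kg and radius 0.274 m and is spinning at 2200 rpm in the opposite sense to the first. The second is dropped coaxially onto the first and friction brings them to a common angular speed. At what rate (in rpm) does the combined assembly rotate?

|ω_f| ≈ 243 rpm

The coupling torques are internal; angular momentum about the shared axis is conserved.
Moments of inertia: I_A = ½(20.1)(0.336)² = 1.135 kg·m²; I_B = ½(2.45)(0.274)² = 0.09197 kg·m².
Taking A's sense as positive: L = (1.135)(441) − (0.09197)(2200) = 298.0 kg·m²·rpm.
Combined I = 1.135 + 0.09197 = 1.227 kg·m².
ω_f = L / I = 298.0 / 1.227 = 243.0 rpm.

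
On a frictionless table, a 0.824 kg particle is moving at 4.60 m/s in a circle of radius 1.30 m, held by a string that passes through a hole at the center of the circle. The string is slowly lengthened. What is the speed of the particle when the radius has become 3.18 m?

v₂ ≈ 1.88 m/s

Central (radial) force ⇒ zero torque about the center ⇒ m v r is constant.
v₂ = v₁ r₁ / r₂ = (4.60)(1.30) / (3.18) = 1.881 m/s.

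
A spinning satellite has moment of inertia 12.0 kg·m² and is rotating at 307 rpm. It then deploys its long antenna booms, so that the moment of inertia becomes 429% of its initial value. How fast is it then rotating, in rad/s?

With no external torque about the axis, L is conserved: I₁ω₁ = I₂ω₂.
I₂ = 4.29 × 12.0 = 51.48 kg·m².
ω₂ = I₁ω₁ / I₂ = (12.00)(307 rpm) / (51.48) = 71.56 rpm = 7.494 rad/s.

ω₂ ≈ 7.49 rad/s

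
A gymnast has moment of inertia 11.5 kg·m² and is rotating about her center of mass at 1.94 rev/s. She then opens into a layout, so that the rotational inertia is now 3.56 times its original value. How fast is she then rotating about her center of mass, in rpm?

ω₂ ≈ 32.7 rpm

No external torque acts about the spin axis, so angular momentum is conserved.
I₂ = 3.56 × 11.5 = 40.94 kg·m².
ω₂ = I₁ω₁ / I₂ = (11.50)(1.94 rev/s) / (40.94) = 0.5449 rev/s = 32.70 rpm.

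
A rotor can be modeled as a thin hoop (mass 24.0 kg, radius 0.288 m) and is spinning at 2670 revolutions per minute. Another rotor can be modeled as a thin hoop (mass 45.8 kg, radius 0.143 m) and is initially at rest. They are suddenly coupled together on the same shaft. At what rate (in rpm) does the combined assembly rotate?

|ω_f| ≈ 1820 rpm

The coupling torques are internal; angular momentum about the shared axis is conserved.
Moments of inertia: I_A = (24.0)(0.288)² = 1.991 kg·m²; I_B = (45.8)(0.143)² = 0.9366 kg·m².
Taking A's sense as positive: L = (1.991)(2670) = 5315 kg·m²·rpm.
Combined I = 1.991 + 0.9366 = 2.927 kg·m².
ω_f = L / I = 5315 / 2.927 = 1816 rpm.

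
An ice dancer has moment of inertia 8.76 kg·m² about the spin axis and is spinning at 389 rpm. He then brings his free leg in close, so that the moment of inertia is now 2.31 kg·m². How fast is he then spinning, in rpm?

With no external torque about the axis, L is conserved: I₁ω₁ = I₂ω₂.
ω₂ = I₁ω₁ / I₂ = (8.760)(389 rpm) / (2.310) = 1475 rpm.

ω₂ ≈ 1480 rpm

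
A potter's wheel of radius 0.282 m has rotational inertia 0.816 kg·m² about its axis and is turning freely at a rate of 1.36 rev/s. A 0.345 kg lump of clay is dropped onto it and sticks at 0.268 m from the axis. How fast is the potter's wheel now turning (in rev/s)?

The added mass arrives with no angular momentum about the axis, and any external torque about the axis is negligible, so the system's angular momentum is conserved.
Added inertia Σmr² = (0.345)(0.268)² = 0.02478 kg·m²; I_f = 0.8160 + 0.02478 = 0.8408 kg·m².
ω_f = I_p ω_i / I_f = (0.8160)(1.36) / 0.8408 = 1.320 rev/s.

ω_f ≈ 1.32 rev/s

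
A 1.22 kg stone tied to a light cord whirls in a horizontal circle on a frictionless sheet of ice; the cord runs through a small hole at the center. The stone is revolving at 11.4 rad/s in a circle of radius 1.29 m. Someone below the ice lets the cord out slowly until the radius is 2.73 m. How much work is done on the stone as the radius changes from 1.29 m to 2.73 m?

The constraining force is radial, so m r² ω about the center is conserved.
ω₂ = ω₁ (r₁/r₂)² = (11.4)(1.29/2.73)² = 2.545 rad/s.
W = ΔKE = ½m(v₂² − v₁²) = -102.5 J.

W ≈ -102 J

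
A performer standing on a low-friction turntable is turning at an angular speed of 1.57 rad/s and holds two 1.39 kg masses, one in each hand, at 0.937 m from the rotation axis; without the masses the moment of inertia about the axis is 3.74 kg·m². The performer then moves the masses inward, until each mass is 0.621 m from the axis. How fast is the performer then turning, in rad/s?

Angular momentum about the spin axis is conserved since the torque about it is zero.
I₁ = 3.74 + 2(1.39)(0.937)² = 6.181 kg·m²; I₂ = 3.74 + 2(1.39)(0.621)² = 4.812 kg·m².
ω₂ = I₁ω₁ / I₂ = (6.181)(1.57 rad/s) / (4.812) = 2.017 rad/s.

ω₂ ≈ 2.02 rad/s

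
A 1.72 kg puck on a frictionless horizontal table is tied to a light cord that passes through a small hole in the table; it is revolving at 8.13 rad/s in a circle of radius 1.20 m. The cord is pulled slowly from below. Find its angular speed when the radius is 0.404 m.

ω₂ ≈ 71.7 rad/s

The constraining force is radial, so m r² ω about the center is conserved.
ω₂ = ω₁ (r₁/r₂)² = (8.13)(1.20/0.404)² = 71.73 rad/s.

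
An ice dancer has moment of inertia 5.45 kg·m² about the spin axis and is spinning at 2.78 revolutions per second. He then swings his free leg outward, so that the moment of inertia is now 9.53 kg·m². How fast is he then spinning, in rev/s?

No external torque acts about the spin axis, so angular momentum is conserved.
ω₂ = I₁ω₁ / I₂ = (5.450)(2.78 rev/s) / (9.530) = 1.590 rev/s.

ω₂ ≈ 1.59 rev/s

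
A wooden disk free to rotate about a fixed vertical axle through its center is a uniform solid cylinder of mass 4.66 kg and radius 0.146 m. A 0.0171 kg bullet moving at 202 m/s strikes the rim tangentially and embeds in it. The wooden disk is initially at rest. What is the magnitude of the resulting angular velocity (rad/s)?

About the axle the impulsive forces during the collision are internal, so angular momentum about that axis is conserved.
I_p = ½(4.66)(0.146)² = 0.04967 kg·m². Taking the sense of the bullet's angular momentum as positive, L_{bullet} = m v R = (0.0171)(202)(0.146) = 0.5043 kg·m²/s.
L_i = 0 + 0.5043 = 0.5043 kg·m²/s.
After sticking, I_f = I_p + m R² = 0.04967 + (0.0171)(0.146)² = 0.05003 kg·m².
ω_f = L_i / I_f = 0.5043 / 0.05003 = 10.08 rad/s.

|ω_f| ≈ 10.1 rad/s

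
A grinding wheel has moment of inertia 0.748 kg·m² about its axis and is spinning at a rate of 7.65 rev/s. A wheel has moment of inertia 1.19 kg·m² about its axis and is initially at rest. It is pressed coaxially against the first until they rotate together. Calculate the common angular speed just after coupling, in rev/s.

No external torque acts about the common axis, so total angular momentum is conserved.
Taking A's sense as positive: L = (0.7480)(7.65) = 5.722 kg·m²·rev/s.
Combined I = 0.7480 + 1.190 = 1.938 kg·m².
ω_f = L / I = 5.722 / 1.938 = 2.953 rev/s.

|ω_f| ≈ 2.95 rev/s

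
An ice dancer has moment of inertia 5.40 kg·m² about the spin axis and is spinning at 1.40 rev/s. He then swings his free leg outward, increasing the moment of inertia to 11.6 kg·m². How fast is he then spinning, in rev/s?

Angular momentum about the spin axis is conserved since the torque about it is zero.
ω₂ = I₁ω₁ / I₂ = (5.400)(1.40 rev/s) / (11.60) = 0.6517 rev/s.

ω₂ ≈ 0.652 rev/s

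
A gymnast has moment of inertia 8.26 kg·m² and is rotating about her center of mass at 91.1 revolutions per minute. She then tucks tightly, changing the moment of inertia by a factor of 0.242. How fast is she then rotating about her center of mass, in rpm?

ω₂ ≈ 376 rpm

No external torque acts about the spin axis, so angular momentum is conserved.
I₂ = 0.242 × 8.26 = 1.999 kg·m².
ω₂ = I₁ω₁ / I₂ = (8.260)(91.1 rpm) / (1.999) = 376.4 rpm.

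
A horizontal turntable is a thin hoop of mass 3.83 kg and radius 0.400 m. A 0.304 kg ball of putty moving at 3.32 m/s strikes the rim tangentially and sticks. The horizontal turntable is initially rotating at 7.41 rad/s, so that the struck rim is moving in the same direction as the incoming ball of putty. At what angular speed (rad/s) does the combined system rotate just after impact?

About the axle the impulsive forces during the collision are internal, so angular momentum about that axis is conserved.
I_p = (3.83)(0.400)² = 0.6128 kg·m². Taking the sense of the ball of putty's angular momentum as positive, L_{ball} = m v R = (0.304)(3.32)(0.400) = 0.4037 kg·m²/s.
L_i = +I_p ω_p + m v R = +(0.6128)(7.41) + 0.4037 = 4.945 kg·m²/s.
After sticking, I_f = I_p + m R² = 0.6128 + (0.304)(0.400)² = 0.6614 kg·m².
ω_f = L_i / I_f = 4.945 / 0.6614 = 7.475 rad/s.

|ω_f| ≈ 7.48 rad/s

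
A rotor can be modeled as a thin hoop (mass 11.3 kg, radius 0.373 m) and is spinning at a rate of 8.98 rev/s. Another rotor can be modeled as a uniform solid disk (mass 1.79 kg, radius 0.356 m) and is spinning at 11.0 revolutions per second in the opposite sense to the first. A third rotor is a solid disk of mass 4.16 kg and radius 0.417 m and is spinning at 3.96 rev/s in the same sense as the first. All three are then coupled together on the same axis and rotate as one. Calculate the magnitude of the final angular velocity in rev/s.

The coupling torques are internal; angular momentum about the shared axis is conserved.
Moments of inertia: I_A = (11.3)(0.373)² = 1.572 kg·m²; I_B = ½(1.79)(0.356)² = 0.1134 kg·m²; I_C = ½(4.16)(0.417)² = 0.3617 kg·m².
Taking A's sense as positive: L = (1.572)(8.98) − (0.1134)(11.0) + (0.3617)(3.96) = 14.30 kg·m²·rev/s.
Combined I = 1.572 + 0.1134 + 0.3617 = 2.047 kg·m².
ω_f = L / I = 14.30 / 2.047 = 6.986 rev/s.

|ω_f| ≈ 6.99 rev/s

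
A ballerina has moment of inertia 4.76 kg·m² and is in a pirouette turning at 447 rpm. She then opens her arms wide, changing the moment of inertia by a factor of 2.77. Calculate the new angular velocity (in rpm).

With no external torque about the axis, L is conserved: I₁ω₁ = I₂ω₂.
I₂ = 2.77 × 4.76 = 13.19 kg·m².
ω₂ = I₁ω₁ / I₂ = (4.760)(447 rpm) / (13.19) = 161.4 rpm.

ω₂ ≈ 161 rpm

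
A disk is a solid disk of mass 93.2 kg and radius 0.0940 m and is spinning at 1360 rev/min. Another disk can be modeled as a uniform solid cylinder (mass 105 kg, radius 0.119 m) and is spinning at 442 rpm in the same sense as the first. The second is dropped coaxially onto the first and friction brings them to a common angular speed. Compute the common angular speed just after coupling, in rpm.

|ω_f| ≈ 769 rpm

No external torque acts about the common axis, so total angular momentum is conserved.
Moments of inertia: I_A = ½(93.2)(0.0940)² = 0.4118 kg·m²; I_B = ½(105)(0.119)² = 0.7435 kg·m².
Taking A's sense as positive: L = (0.4118)(1360) + (0.7435)(442) = 888.6 kg·m²·rpm.
Combined I = 0.4118 + 0.7435 = 1.155 kg·m².
ω_f = L / I = 888.6 / 1.155 = 769.2 rpm.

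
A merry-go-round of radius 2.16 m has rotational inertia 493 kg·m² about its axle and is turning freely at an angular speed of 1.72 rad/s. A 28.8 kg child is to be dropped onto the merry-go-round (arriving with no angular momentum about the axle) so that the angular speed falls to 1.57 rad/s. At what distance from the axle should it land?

r ≈ 1.28 m

The added mass arrives with no angular momentum about the axle, and any external torque about the axle is negligible, so the system's angular momentum is conserved.
I_p ω_i = (I_p + m r²) ω_f ⇒ m r² = I_p(ω_i/ω_f − 1) = 493.0(1.72/1.57 − 1) = 47.10 kg·m².
r = √(47.10/28.8) = 1.279 m.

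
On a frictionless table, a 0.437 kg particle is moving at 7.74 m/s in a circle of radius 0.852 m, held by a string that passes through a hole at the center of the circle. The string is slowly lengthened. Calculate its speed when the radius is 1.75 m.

v₂ ≈ 3.77 m/s

The only horizontal force on the mass is along the cord (radial), so it exerts no torque about the hole and angular momentum m v r is conserved.
v₂ = v₁ r₁ / r₂ = (7.74)(0.852) / (1.75) = 3.768 m/s.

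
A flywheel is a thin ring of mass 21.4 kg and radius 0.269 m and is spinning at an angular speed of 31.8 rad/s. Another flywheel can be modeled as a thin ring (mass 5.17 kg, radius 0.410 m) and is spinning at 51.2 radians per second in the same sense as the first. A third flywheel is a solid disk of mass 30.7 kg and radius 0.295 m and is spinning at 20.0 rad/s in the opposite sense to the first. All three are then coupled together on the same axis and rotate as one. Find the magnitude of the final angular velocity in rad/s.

|ω_f| ≈ 17.9 rad/s

No external torque acts about the common axis, so total angular momentum is conserved.
Moments of inertia: I_A = (21.4)(0.269)² = 1.549 kg·m²; I_B = (5.17)(0.410)² = 0.8691 kg·m²; I_C = ½(30.7)(0.295)² = 1.336 kg·m².
Taking A's sense as positive: L = (1.549)(31.8) + (0.8691)(51.2) − (1.336)(20.0) = 67.02 kg·m²·rad/s.
Combined I = 1.549 + 0.8691 + 1.336 = 3.753 kg·m².
ω_f = L / I = 67.02 / 3.753 = 17.86 rad/s.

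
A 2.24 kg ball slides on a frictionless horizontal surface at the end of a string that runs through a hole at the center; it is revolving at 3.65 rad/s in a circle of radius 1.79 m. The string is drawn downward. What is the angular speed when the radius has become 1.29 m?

ω₂ ≈ 7.03 rad/s

The constraining force is radial, so m r² ω about the center is conserved.
ω₂ = ω₁ (r₁/r₂)² = (3.65)(1.79/1.29)² = 7.028 rad/s.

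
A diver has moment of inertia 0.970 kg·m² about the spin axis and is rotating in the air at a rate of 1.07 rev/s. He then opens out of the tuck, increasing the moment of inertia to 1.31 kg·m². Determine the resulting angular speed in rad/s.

ω₂ ≈ 4.98 rad/s

Angular momentum about the spin axis is conserved since the torque about it is zero.
ω₂ = I₁ω₁ / I₂ = (0.9700)(1.07 rev/s) / (1.310) = 0.7923 rev/s = 4.978 rad/s.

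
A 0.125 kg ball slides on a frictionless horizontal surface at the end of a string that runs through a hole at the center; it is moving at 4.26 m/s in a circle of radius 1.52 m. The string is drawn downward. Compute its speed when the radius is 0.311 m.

v₂ ≈ 20.8 m/s

Central (radial) force ⇒ zero torque about the center ⇒ m v r is constant.
v₂ = v₁ r₁ / r₂ = (4.26)(1.52) / (0.311) = 20.82 m/s.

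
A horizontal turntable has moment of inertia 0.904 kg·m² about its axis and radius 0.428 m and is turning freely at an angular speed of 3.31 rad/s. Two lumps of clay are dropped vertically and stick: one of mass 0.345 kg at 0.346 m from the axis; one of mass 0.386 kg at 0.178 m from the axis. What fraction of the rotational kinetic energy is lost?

fraction ≈ 0.0559

The added mass arrives with no angular momentum about the axis, and any external torque about the axis is negligible, so the system's angular momentum is conserved.
Added inertia Σmr² = (0.345)(0.346)² + (0.386)(0.178)² = 0.05353 kg·m²; I_f = 0.9040 + 0.05353 = 0.9575 kg·m².
ω_f = I_p ω_i / I_f = (0.9040)(3.31) / 0.9575 = 3.125 rad/s.
KE_i = ½(0.9040)(3.310 rad/s)² = 4.952 J; KE_f = ½(0.9575)(3.125)² = 4.675 J.
Fraction lost = 0.05591.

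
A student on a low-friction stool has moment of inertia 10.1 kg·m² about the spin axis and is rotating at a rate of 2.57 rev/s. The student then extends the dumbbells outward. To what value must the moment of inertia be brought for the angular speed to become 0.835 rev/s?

I₂ ≈ 31.1 kg·m²

With no external torque about the axis, L is conserved: I₁ω₁ = I₂ω₂.
I₂ = I₁ω₁ / ω₂ = (10.1)(2.57) / (0.835) = 31.09 kg·m².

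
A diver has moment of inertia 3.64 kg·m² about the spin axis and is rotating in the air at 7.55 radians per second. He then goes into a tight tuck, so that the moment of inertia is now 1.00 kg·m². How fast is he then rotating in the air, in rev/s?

No external torque acts about the spin axis, so angular momentum is conserved.
ω₂ = I₁ω₁ / I₂ = (3.640)(7.55 rad/s) / (1.000) = 27.48 rad/s = 4.374 rev/s.

ω₂ ≈ 4.37 rev/s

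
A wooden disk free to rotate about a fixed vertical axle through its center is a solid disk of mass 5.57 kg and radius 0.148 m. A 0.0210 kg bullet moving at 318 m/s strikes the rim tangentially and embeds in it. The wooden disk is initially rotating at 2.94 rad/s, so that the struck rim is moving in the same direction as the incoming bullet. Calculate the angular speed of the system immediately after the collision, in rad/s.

About the axle the impulsive forces during the collision are internal, so angular momentum about that axis is conserved.
I_p = ½(5.57)(0.148)² = 0.06100 kg·m². Taking the sense of the bullet's angular momentum as positive, L_{bullet} = m v R = (0.0210)(318)(0.148) = 0.9883 kg·m²/s.
L_i = +I_p ω_p + m v R = +(0.06100)(2.94) + 0.9883 = 1.168 kg·m²/s.
After sticking, I_f = I_p + m R² = 0.06100 + (0.0210)(0.148)² = 0.06146 kg·m².
ω_f = L_i / I_f = 1.168 / 0.06146 = 19.00 rad/s.

|ω_f| ≈ 19.0 rad/s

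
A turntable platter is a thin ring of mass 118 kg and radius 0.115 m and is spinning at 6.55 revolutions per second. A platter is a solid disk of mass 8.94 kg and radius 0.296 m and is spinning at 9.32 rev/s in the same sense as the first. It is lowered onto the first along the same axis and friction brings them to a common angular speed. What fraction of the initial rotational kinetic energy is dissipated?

fraction ≈ 0.0238

No external torque acts about the common axis, so total angular momentum is conserved.
Moments of inertia: I_A = (118)(0.115)² = 1.561 kg·m²; I_B = ½(8.94)(0.296)² = 0.3916 kg·m².
Taking A's sense as positive: L = (1.561)(6.55) + (0.3916)(9.32) = 13.87 kg·m²·rev/s.
Combined I = 1.561 + 0.3916 = 1.952 kg·m².
ω_f = L / I = 13.87 / 1.952 = 7.106 rev/s.
KE_i = ½ΣIω² = 1993 J; KE_f = ½(1.952)(44.65)² = 1946 J.
Fraction dissipated = (KE_i − KE_f)/KE_i = 0.02379.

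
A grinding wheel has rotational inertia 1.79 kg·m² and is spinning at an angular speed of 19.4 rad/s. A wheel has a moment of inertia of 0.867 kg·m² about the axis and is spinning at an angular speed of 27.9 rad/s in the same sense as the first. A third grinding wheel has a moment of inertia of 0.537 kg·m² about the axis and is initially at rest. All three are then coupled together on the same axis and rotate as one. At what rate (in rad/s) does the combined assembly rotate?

|ω_f| ≈ 18.4 rad/s

The coupling torques are internal; angular momentum about the shared axis is conserved.
Taking A's sense as positive: L = (1.790)(19.4) + (0.8670)(27.9) = 58.92 kg·m²·rad/s.
Combined I = 1.790 + 0.8670 + 0.5370 = 3.194 kg·m².
ω_f = L / I = 58.92 / 3.194 = 18.45 rad/s.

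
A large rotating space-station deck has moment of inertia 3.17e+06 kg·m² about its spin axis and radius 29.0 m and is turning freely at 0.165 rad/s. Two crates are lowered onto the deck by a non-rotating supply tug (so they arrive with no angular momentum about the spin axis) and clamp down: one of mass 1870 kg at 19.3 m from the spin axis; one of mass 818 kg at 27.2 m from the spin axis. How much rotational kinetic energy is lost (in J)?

energy lost ≈ 12600 J

No external torque acts about the spin axis; L_before = L_after.
Added inertia Σmr² = (1870)(19.3)² + (818)(27.2)² = 1.302e+06 kg·m²; I_f = 3.170e+06 + 1.302e+06 = 4.472e+06 kg·m².
ω_f = I_p ω_i / I_f = (3.170e+06)(0.165) / 4.472e+06 = 0.1170 rad/s.
KE_i = ½(3.170e+06)(0.1650 rad/s)² = 43150 J; KE_f = ½(4.472e+06)(0.1170)² = 30590 J.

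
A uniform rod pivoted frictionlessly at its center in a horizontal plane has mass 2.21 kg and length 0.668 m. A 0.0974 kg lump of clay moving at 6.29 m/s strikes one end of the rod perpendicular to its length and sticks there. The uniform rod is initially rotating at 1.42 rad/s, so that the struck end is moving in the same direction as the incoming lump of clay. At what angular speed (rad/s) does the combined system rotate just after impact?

About the pivot the impulsive forces during the collision are internal, so angular momentum about that axis is conserved.
I_p = (1/12)(2.21)(0.668)² = 0.08218 kg·m². Taking the sense of the lump of clay's angular momentum as positive, L_{lump} = m v R = (0.0974)(6.29)(0.668/2) = 0.2046 kg·m²/s.
L_i = +I_p ω_p + m v R = +(0.08218)(1.42) + 0.2046 = 0.3213 kg·m²/s.
After sticking, I_f = I_p + m R² = 0.08218 + (0.0974)(0.668/2)² = 0.09305 kg·m².
ω_f = L_i / I_f = 0.3213 / 0.09305 = 3.453 rad/s.

|ω_f| ≈ 3.45 rad/s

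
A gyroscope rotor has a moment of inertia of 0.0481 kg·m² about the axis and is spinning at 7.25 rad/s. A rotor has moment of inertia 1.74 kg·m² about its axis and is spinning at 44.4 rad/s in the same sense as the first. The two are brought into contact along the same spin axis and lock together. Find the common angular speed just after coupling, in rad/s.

The coupling torques are internal; angular momentum about the shared axis is conserved.
Taking A's sense as positive: L = (0.04810)(7.25) + (1.740)(44.4) = 77.60 kg·m²·rad/s.
Combined I = 0.04810 + 1.740 = 1.788 kg·m².
ω_f = L / I = 77.60 / 1.788 = 43.40 rad/s.

|ω_f| ≈ 43.4 rad/s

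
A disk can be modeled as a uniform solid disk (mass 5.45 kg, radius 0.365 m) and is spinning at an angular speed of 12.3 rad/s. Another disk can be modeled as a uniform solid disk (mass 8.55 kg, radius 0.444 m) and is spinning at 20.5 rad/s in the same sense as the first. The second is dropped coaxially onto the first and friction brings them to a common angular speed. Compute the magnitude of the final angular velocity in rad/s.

The coupling torques are internal; angular momentum about the shared axis is conserved.
Moments of inertia: I_A = ½(5.45)(0.365)² = 0.3630 kg·m²; I_B = ½(8.55)(0.444)² = 0.8428 kg·m².
Taking A's sense as positive: L = (0.3630)(12.3) + (0.8428)(20.5) = 21.74 kg·m²·rad/s.
Combined I = 0.3630 + 0.8428 = 1.206 kg·m².
ω_f = L / I = 21.74 / 1.206 = 18.03 rad/s.

|ω_f| ≈ 18.0 rad/s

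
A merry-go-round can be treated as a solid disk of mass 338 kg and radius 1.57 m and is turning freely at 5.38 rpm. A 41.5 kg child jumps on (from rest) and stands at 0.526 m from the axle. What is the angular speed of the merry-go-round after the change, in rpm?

ω_f ≈ 5.24 rpm

The added mass arrives with no angular momentum about the axle, and any external torque about the axle is negligible, so the system's angular momentum is conserved.
I_p = ½(338)(1.57)² = 416.6 kg·m².
Added inertia Σmr² = (41.5)(0.526)² = 11.48 kg·m²; I_f = 416.6 + 11.48 = 428.1 kg·m².
ω_f = I_p ω_i / I_f = (416.6)(5.38) / 428.1 = 5.236 rpm.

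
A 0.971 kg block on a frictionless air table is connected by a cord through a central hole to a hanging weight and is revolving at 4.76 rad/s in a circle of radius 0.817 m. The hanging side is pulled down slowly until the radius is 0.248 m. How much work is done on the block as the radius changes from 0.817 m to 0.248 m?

The constraining force is radial, so m r² ω about the center is conserved.
ω₂ = ω₁ (r₁/r₂)² = (4.76)(0.817/0.248)² = 51.66 rad/s.
W = ΔKE = ½m(v₂² − v₁²) = 72.34 J.

W ≈ 72.3 J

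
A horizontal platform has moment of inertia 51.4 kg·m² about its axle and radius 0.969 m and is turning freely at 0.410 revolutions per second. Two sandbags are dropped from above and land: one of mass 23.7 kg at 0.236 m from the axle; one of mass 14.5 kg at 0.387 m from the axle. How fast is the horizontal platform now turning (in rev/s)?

ω_f ≈ 0.384 rev/s

No external torque acts about the axle; L_before = L_after.
Added inertia Σmr² = (23.7)(0.236)² + (14.5)(0.387)² = 3.492 kg·m²; I_f = 51.40 + 3.492 = 54.89 kg·m².
ω_f = I_p ω_i / I_f = (51.40)(0.410) / 54.89 = 0.3839 rev/s.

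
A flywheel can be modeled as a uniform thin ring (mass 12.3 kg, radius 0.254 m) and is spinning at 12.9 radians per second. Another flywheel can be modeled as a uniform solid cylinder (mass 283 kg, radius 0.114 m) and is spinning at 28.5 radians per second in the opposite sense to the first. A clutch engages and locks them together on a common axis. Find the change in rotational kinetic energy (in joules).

The coupling torques are internal; angular momentum about the shared axis is conserved.
Moments of inertia: I_A = (12.3)(0.254)² = 0.7935 kg·m²; I_B = ½(283)(0.114)² = 1.839 kg·m².
Taking A's sense as positive: L = (0.7935)(12.9) − (1.839)(28.5) = -42.17 kg·m²·rad/s.
Combined I = 0.7935 + 1.839 = 2.632 kg·m².
ω_f = L / I = -42.17 / 2.632 = -16.02 rad/s.
KE_i = ½ΣIω² = 812.9 J; KE_f = ½(2.632)(16.02)² = 337.8 J.

ΔKE ≈ -475 J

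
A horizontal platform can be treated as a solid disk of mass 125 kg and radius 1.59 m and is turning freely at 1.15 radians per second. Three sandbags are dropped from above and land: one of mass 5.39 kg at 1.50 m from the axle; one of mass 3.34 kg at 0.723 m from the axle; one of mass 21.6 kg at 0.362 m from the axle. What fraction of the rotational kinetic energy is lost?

No external torque acts about the axle; L_before = L_after.
I_p = ½(125)(1.59)² = 158.0 kg·m².
Added inertia Σmr² = (5.39)(1.50)² + (3.34)(0.723)² + (21.6)(0.362)² = 16.70 kg·m²; I_f = 158.0 + 16.70 = 174.7 kg·m².
ω_f = I_p ω_i / I_f = (158.0)(1.15) / 174.7 = 1.040 rad/s.
KE_i = ½(158.0)(1.150 rad/s)² = 104.5 J; KE_f = ½(174.7)(1.040)² = 94.49 J.
Fraction lost = 0.09561.

fraction ≈ 0.0956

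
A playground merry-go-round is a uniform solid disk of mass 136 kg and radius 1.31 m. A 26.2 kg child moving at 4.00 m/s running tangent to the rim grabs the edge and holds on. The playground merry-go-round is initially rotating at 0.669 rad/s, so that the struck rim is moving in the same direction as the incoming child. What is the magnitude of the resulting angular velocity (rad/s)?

The axle reaction passes through the axle and exerts no torque about it; angular momentum about the axle is conserved through the impact.
I_p = ½(136)(1.31)² = 116.7 kg·m². Taking the sense of the child's angular momentum as positive, L_{child} = m v R = (26.2)(4.00)(1.31) = 137.3 kg·m²/s.
L_i = +I_p ω_p + m v R = +(116.7)(0.669) + 137.3 = 215.4 kg·m²/s.
After sticking, I_f = I_p + m R² = 116.7 + (26.2)(1.31)² = 161.7 kg·m².
ω_f = L_i / I_f = 215.4 / 161.7 = 1.332 rad/s.

|ω_f| ≈ 1.33 rad/s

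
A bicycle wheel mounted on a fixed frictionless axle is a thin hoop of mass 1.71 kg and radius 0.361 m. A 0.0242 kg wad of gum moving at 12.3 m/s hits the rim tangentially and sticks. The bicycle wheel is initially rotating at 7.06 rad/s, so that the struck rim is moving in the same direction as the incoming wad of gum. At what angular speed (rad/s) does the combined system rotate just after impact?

|ω_f| ≈ 7.44 rad/s

About the axle the impulsive forces during the collision are internal, so angular momentum about that axis is conserved.
I_p = (1.71)(0.361)² = 0.2228 kg·m². Taking the sense of the wad of gum's angular momentum as positive, L_{wad} = m v R = (0.0242)(12.3)(0.361) = 0.1075 kg·m²/s.
L_i = +I_p ω_p + m v R = +(0.2228)(7.06) + 0.1075 = 1.681 kg·m²/s.
After sticking, I_f = I_p + m R² = 0.2228 + (0.0242)(0.361)² = 0.2260 kg·m².
ω_f = L_i / I_f = 1.681 / 0.2260 = 7.437 rad/s.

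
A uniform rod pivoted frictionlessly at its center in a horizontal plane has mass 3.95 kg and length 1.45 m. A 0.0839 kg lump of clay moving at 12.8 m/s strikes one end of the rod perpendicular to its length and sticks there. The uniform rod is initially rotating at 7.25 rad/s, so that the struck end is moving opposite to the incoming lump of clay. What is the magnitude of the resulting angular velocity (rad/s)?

|ω_f| ≈ 5.76 rad/s

The axle reaction passes through the pivot and exerts no torque about it; angular momentum about the pivot is conserved through the impact.
I_p = (1/12)(3.95)(1.45)² = 0.6921 kg·m². Taking the sense of the lump of clay's angular momentum as positive, L_{lump} = m v R = (0.0839)(12.8)(1.45/2) = 0.7786 kg·m²/s.
L_i = −I_p ω_p + m v R = −(0.6921)(7.25) + 0.7786 = -4.239 kg·m²/s.
After sticking, I_f = I_p + m R² = 0.6921 + (0.0839)(1.45/2)² = 0.7362 kg·m².
ω_f = L_i / I_f = -4.239 / 0.7362 = -5.758 rad/s.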